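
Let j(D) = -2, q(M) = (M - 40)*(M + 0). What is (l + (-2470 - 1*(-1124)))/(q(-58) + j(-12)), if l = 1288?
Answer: -29/2841 ≈ -0.010208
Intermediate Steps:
q(M) = M*(-40 + M) (q(M) = (-40 + M)*M = M*(-40 + M))
(l + (-2470 - 1*(-1124)))/(q(-58) + j(-12)) = (1288 + (-2470 - 1*(-1124)))/(-58*(-40 - 58) - 2) = (1288 + (-2470 + 1124))/(-58*(-98) - 2) = (1288 - 1346)/(5684 - 2) = -58/5682 = -58*1/5682 = -29/2841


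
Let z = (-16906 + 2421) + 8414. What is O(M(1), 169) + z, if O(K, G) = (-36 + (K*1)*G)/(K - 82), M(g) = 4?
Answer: -237089/39 ≈ -6079.2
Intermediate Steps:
z = -6071 (z = -14485 + 8414 = -6071)
O(K, G) = (-36 + G*K)/(-82 + K) (O(K, G) = (-36 + K*G)/(-82 + K) = (-36 + G*K)/(-82 + K))
O(M(1), 169) + z = (-36 + 169*4)/(-82 + 4) - 6071 = (-36 + 676)/(-78) - 6071 = -1/78*640 - 6071 = -320/39 - 6071 = -237089/39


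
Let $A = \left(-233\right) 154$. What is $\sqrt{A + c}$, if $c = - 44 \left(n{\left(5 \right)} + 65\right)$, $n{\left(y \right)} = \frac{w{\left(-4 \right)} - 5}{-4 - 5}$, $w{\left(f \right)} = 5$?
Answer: $i \sqrt{38742} \approx 196.83 i$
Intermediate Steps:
$n{\left(y \right)} = 0$ ($n{\left(y \right)} = \frac{5 - 5}{-4 - 5} = \frac{0}{-9} = 0 \left(- \frac{1}{9}\right) = 0$)
$A = -35882$
$c = -2860$ ($c = - 44 \left(0 + 65\right) = \left(-44\right) 65 = -2860$)
$\sqrt{A + c} = \sqrt{-35882 - 2860} = \sqrt{-38742} = i \sqrt{38742}$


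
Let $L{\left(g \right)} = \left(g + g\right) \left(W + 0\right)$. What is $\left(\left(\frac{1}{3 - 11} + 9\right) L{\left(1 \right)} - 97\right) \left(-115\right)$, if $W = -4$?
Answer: $19320$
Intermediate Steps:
$L{\left(g \right)} = - 8 g$ ($L{\left(g \right)} = \left(g + g\right) \left(-4 + 0\right) = 2 g \left(-4\right) = - 8 g$)
$\left(\left(\frac{1}{3 - 11} + 9\right) L{\left(1 \right)} - 97\right) \left(-115\right) = \left(\left(\frac{1}{3 - 11} + 9\right) \left(\left(-8\right) 1\right) - 97\right) \left(-115\right) = \left(\left(\frac{1}{-8} + 9\right) \left(-8\right) - 97\right) \left(-115\right) = \left(\left(- \frac{1}{8} + 9\right) \left(-8\right) - 97\right) \left(-115\right) = \left(\frac{71}{8} \left(-8\right) - 97\right) \left(-115\right) = \left(-71 - 97\right) \left(-115\right) = \left(-168\right) \left(-115\right) = 19320$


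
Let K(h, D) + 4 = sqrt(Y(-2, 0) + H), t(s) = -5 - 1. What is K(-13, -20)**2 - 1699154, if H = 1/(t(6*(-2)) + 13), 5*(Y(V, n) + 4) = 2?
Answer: -59469951/35 - 88*I*sqrt(35)/35 ≈ -1.6991e+6 - 14.875*I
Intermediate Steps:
Y(V, n) = -18/5 (Y(V, n) = -4 + (1/5)*2 = -4 + 2/5 = -18/5)
t(s) = -6
H = 1/7 (H = 1/(-6 + 13) = 1/7 ≈ 0.14286)
K(h, D) = -4 + 11*I*sqrt(35)/35 (K(h, D) = -4 + sqrt(-18/5 + 1/7) = -4 + sqrt(-121/35) = -4 + 11*I*sqrt(35)/35)
K(-13, -20)**2 - 1699154 = (-4 + 11*I*sqrt(35)/35)**2 - 1699154 = -1699154 + (-4 + 11*I*sqrt(35)/35)**2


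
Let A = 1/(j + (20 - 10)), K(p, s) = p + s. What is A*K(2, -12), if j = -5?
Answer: -2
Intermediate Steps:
A = ⅕ (A = 1/(-5 + (20 - 10)) = 1/(-5 + 10) = 1/5 = ⅕ ≈ 0.20000)
A*K(2, -12) = (2 - 12)/5 = (⅕)*(-10) = -2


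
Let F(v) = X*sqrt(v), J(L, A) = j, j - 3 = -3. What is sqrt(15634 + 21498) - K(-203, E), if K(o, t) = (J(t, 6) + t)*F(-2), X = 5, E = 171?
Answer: 2*sqrt(9283) - 855*I*sqrt(2) ≈ 192.7 - 1209.2*I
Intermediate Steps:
j = 0 (j = 3 - 3 = 0)
J(L, A) = 0
F(v) = 5*sqrt(v)
K(o, t) = 5*I*t*sqrt(2) (K(o, t) = (0 + t)*(5*sqrt(-2)) = t*(5*(I*sqrt(2))) = t*(5*I*sqrt(2)) = 5*I*t*sqrt(2))
sqrt(15634 + 21498) - K(-203, E) = sqrt(15634 + 21498) - 5*I*171*sqrt(2) = sqrt(37132) - 855*I*sqrt(2) = 2*sqrt(9283) - 855*I*sqrt(2)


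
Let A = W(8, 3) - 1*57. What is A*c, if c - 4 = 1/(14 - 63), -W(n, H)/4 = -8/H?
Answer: -9035/49 ≈ -184.39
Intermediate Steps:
W(n, H) = 32/H (W(n, H) = -(-32)/H = 32/H)
A = -139/3 (A = 32/3 - 1*57 = 32*(1/3) - 57 = 32/3 - 57 = -139/3 ≈ -46.333)
c = 195/49 (c = 4 + 1/(14 - 63) = 4 + 1/(-49) = 4 - 1/49 = 195/49 ≈ 3.9796)
A*c = -139/3*195/49 = -9035/49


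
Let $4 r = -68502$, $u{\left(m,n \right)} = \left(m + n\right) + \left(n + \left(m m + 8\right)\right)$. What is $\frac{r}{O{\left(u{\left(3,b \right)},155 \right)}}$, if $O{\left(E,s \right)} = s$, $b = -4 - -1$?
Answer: $- \frac{34251}{310} \approx -110.49$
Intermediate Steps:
$b = -3$ ($b = -4 + 1 = -3$)
$u{\left(m,n \right)} = 8 + m + m^{2} + 2 n$ ($u{\left(m,n \right)} = \left(m + n\right) + \left(n + \left(m^{2} + 8\right)\right) = \left(m + n\right) + \left(n + \left(8 + m^{2}\right)\right) = \left(m + n\right) + \left(8 + n + m^{2}\right) = 8 + m + m^{2} + 2 n$)
$r = - \frac{34251}{2}$ ($r = \frac{1}{4} \left(-68502\right) = - \frac{34251}{2} \approx -17126.0$)
$\frac{r}{O{\left(u{\left(3,b \right)},155 \right)}} = - \frac{34251}{2 \cdot 155} = \left(- \frac{34251}{2}\right) \frac{1}{155} = - \frac{34251}{310}$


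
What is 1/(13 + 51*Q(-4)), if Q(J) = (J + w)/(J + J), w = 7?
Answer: -8/49 ≈ -0.16327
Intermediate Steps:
Q(J) = (7 + J)/(2*J) (Q(J) = (J + 7)/(J + J) = (7 + J)/((2*J)) = (7 + J)*(1/(2*J)) = (7 + J)/(2*J))
1/(13 + 51*Q(-4)) = 1/(13 + 51*((1/2)*(7 - 4)/(-4))) = 1/(13 + 51*((1/2)*(-1/4)*3)) = 1/(13 + 51*(-3/8)) = 1/(13 - 153/8) = 1/(-49/8) = -8/49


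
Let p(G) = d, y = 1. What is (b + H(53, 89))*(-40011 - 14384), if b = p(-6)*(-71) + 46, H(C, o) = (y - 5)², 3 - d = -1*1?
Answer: 12075690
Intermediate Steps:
d = 4 (d = 3 - (-1) = 3 - 1*(-1) = 3 + 1 = 4)
p(G) = 4
H(C, o) = 16 (H(C, o) = (1 - 5)² = (-4)² = 16)
b = -238 (b = 4*(-71) + 46 = -284 + 46 = -238)
(b + H(53, 89))*(-40011 - 14384) = (-238 + 16)*(-40011 - 14384) = -222*(-54395) = 12075690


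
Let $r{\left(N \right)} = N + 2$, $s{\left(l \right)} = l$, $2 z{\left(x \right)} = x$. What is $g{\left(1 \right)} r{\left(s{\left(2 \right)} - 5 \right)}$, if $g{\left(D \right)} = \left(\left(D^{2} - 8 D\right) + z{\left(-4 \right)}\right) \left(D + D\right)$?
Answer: $18$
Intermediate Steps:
$z{\left(x \right)} = \frac{x}{2}$
$r{\left(N \right)} = 2 + N$
$g{\left(D \right)} = 2 D \left(-2 + D^{2} - 8 D\right)$ ($g{\left(D \right)} = \left(\left(D^{2} - 8 D\right) + \frac{1}{2} \left(-4\right)\right) \left(D + D\right) = \left(\left(D^{2} - 8 D\right) - 2\right) 2 D = \left(-2 + D^{2} - 8 D\right) 2 D = 2 D \left(-2 + D^{2} - 8 D\right)$)
$g{\left(1 \right)} r{\left(s{\left(2 \right)} - 5 \right)} = 2 \cdot 1 \left(-2 + 1^{2} - 8\right) \left(2 + \left(2 - 5\right)\right) = 2 \cdot 1 \left(-2 + 1 - 8\right) \left(2 - 3\right) = 2 \cdot 1 \left(-9\right) \left(-1\right) = \left(-18\right) \left(-1\right) = 18$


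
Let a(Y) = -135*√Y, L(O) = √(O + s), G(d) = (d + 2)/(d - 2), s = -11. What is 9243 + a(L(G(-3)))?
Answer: 9243 - 27*5^(¾)*54^(¼)*√I ≈ 9070.0 - 173.05*I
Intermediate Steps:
G(d) = (2 + d)/(-2 + d)
L(O) = √(-11 + O) (L(O) = √(O - 11) = √(-11 + O))
9243 + a(L(G(-3))) = 9243 - 135*(-11 + (2 - 3)/(-2 - 3))^(¼) = 9243 - 135*(-11 - 1/(-5))^(¼) = 9243 - 135*(-11 - ⅕*(-1))^(¼) = 9243 - 135*(-11 + ⅕)^(¼) = 9243 - 135*(-54)^(¼)*5^(¾)/5 = 9243 - 135*2^(¼)*15^(¾)*√I/5 = 9243 - 27*2^(¼)*15^(¾)*√I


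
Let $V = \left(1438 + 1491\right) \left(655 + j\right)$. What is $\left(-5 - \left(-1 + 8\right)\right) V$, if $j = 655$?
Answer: $-46043880$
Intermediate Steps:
$V = 3836990$ ($V = \left(1438 + 1491\right) \left(655 + 655\right) = 2929 \cdot 1310 = 3836990$)
$\left(-5 - \left(-1 + 8\right)\right) V = \left(-5 - \left(-1 + 8\right)\right) 3836990 = \left(-5 - 7\right) 3836990 = \left(-12\right) 3836990 = -46043880$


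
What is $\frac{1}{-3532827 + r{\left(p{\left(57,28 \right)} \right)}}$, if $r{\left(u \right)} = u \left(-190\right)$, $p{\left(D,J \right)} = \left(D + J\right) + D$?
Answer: $- \frac{1}{3559807} \approx -2.8091 \cdot 10^{-7}$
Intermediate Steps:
$p{\left(D,J \right)} = J + 2 D$
$r{\left(u \right)} = - 190 u$
$\frac{1}{-3532827 + r{\left(p{\left(57,28 \right)} \right)}} = \frac{1}{-3532827 - 190 \left(28 + 2 \cdot 57\right)} = \frac{1}{-3532827 - 190 \left(28 + 114\right)} = \frac{1}{-3532827 - 26980} = \frac{1}{-3559807} = - \frac{1}{3559807}$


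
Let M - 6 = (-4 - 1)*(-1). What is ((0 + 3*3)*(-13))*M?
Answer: -1287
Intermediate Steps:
M = 11 (M = 6 + (-4 - 1)*(-1) = 6 - 5*(-1) = 6 + 5 = 11)
((0 + 3*3)*(-13))*M = ((0 + 3*3)*(-13))*11 = ((0 + 9)*(-13))*11 = (9*(-13))*11 = -117*11 = -1287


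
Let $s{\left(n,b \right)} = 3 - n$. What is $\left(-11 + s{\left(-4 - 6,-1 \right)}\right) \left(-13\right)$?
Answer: $-26$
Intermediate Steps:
$\left(-11 + s{\left(-4 - 6,-1 \right)}\right) \left(-13\right) = \left(-11 + \left(3 - \left(-4 - 6\right)\right)\right) \left(-13\right) = \left(-11 + \left(3 - -10\right)\right) \left(-13\right) = \left(-11 + \left(3 + 10\right)\right) \left(-13\right) = \left(-11 + 13\right) \left(-13\right) = 2 \left(-13\right) = -26$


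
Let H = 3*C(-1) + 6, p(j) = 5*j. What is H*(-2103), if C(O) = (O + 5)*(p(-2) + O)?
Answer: 264978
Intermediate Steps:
C(O) = (-10 + O)*(5 + O) (C(O) = (O + 5)*(5*(-2) + O) = (5 + O)*(-10 + O) = (-10 + O)*(5 + O))
H = -126 (H = 3*(-50 + (-1)² - 5*(-1)) + 6 = 3*(-50 + 1 + 5) + 6 = 3*(-44) + 6 = -132 + 6 = -126)
H*(-2103) = -126*(-2103) = 264978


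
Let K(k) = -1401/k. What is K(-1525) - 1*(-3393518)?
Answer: 5175116351/1525 ≈ 3.3935e+6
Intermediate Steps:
K(-1525) - 1*(-3393518) = -1401/(-1525) - 1*(-3393518) = -1401*(-1/1525) + 3393518 = 1401/1525 + 3393518 = 5175116351/1525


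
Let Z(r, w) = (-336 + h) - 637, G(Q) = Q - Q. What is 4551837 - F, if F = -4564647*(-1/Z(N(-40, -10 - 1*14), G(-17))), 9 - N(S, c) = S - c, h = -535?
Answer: 6868734843/1508 ≈ 4.5549e+6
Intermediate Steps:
G(Q) = 0
N(S, c) = 9 + c - S (N(S, c) = 9 - (S - c) = 9 + (c - S) = 9 + c - S)
Z(r, w) = -1508 (Z(r, w) = (-336 - 535) - 637 = -871 - 637 = -1508)
F = -4564647/1508 (F = -4564647/((-1*(-1508))) = -4564647/1508 ≈ -3027.0)
4551837 - F = 4551837 - 1*(-4564647/1508) = 4551837 + 4564647/1508 = 6868734843/1508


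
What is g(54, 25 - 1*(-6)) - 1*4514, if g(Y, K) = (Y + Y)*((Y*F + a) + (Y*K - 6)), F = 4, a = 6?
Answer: 199606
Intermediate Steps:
g(Y, K) = 2*Y*(4*Y + K*Y) (g(Y, K) = (Y + Y)*((Y*4 + 6) + (Y*K - 6)) = (2*Y)*((4*Y + 6) + (K*Y - 6)) = (2*Y)*((6 + 4*Y) + (-6 + K*Y)) = (2*Y)*(4*Y + K*Y) = 2*Y*(4*Y + K*Y))
g(54, 25 - 1*(-6)) - 1*4514 = 2*54²*(4 + (25 - 1*(-6))) - 1*4514 = 2*2916*(4 + (25 + 6)) - 4514 = 2*2916*(4 + 31) - 4514 = 2*2916*35 - 4514 = 204120 - 4514 = 199606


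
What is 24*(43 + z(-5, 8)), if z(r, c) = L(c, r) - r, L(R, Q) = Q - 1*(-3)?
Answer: 1104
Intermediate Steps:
L(R, Q) = 3 + Q (L(R, Q) = Q + 3 = 3 + Q)
z(r, c) = 3 (z(r, c) = (3 + r) - r = 3)
24*(43 + z(-5, 8)) = 24*(43 + 3) = 24*46 = 1104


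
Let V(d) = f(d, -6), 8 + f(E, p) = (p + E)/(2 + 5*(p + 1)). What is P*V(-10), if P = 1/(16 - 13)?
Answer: -56/23 ≈ -2.4348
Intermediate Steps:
f(E, p) = -8 + (E + p)/(7 + 5*p) (f(E, p) = -8 + (p + E)/(2 + 5*(p + 1)) = -8 + (E + p)/(2 + 5*(1 + p)) = -8 + (E + p)/(2 + (5 + 5*p)) = -8 + (E + p)/(7 + 5*p))
V(d) = -178/23 - d/23 (V(d) = (-56 + d - 39*(-6))/(7 + 5*(-6)) = (-56 + d + 234)/(7 - 30) = (178 + d)/(-23) = -(178 + d)/23 = -178/23 - d/23)
P = 1/3 ≈ 0.33333
P*V(-10) = (-178/23 - 1/23*(-10))/3 = (-178/23 + 10/23)/3 = (1/3)*(-168/23) = -56/23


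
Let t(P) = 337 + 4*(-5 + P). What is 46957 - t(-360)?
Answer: 48080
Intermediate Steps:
t(P) = 317 + 4*P (t(P) = 337 + (-20 + 4*P) = 317 + 4*P)
46957 - t(-360) = 46957 - (317 + 4*(-360)) = 46957 - (317 - 1440) = 46957 - 1*(-1123) = 46957 + 1123 = 48080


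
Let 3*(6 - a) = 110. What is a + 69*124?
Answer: 25576/3 ≈ 8525.3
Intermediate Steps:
a = -92/3 (a = 6 - ⅓*110 = 6 - 110/3 = -92/3 ≈ -30.667)
a + 69*124 = -92/3 + 69*124 = -92/3 + 8556 = 25576/3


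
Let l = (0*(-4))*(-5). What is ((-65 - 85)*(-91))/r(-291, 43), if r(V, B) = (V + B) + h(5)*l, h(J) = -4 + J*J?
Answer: -6825/124 ≈ -55.040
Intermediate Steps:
h(J) = -4 + J²
l = 0 (l = 0*(-5) = 0)
r(V, B) = B + V (r(V, B) = (V + B) + (-4 + 5²)*0 = (B + V) + (-4 + 25)*0 = (B + V) + 21*0 = (B + V) + 0 = B + V)
((-65 - 85)*(-91))/r(-291, 43) = ((-65 - 85)*(-91))/(43 - 291) = -150*(-91)/(-248) = 13650*(-1/248) = -6825/124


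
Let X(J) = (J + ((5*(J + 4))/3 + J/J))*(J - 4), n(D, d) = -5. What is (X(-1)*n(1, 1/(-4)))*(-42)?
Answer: -5250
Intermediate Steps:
X(J) = (-4 + J)*(23/3 + 8*J/3) (X(J) = (J + ((5*(4 + J))*(⅓) + 1))*(-4 + J) = (J + ((20 + 5*J)*(⅓) + 1))*(-4 + J) = (J + ((20/3 + 5*J/3) + 1))*(-4 + J) = (J + (23/3 + 5*J/3))*(-4 + J) = (23/3 + 8*J/3)*(-4 + J) = (-4 + J)*(23/3 + 8*J/3))
(X(-1)*n(1, 1/(-4)))*(-42) = ((-92/3 - 3*(-1) + (8/3)*(-1)²)*(-5))*(-42) = ((-92/3 + 3 + (8/3)*1)*(-5))*(-42) = ((-92/3 + 3 + 8/3)*(-5))*(-42) = -25*(-5)*(-42) = 125*(-42) = -5250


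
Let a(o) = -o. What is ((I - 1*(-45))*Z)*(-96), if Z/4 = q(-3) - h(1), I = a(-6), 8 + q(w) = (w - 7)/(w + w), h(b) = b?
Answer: 143616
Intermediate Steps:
q(w) = -8 + (-7 + w)/(2*w) (q(w) = -8 + (w - 7)/(w + w) = -8 + (-7 + w)/((2*w)) = -8 + (-7 + w)*(1/(2*w)) = -8 + (-7 + w)/(2*w))
I = 6 (I = -1*(-6) = 6)
Z = -88/3 (Z = 4*((½)*(-7 - 15*(-3))/(-3) - 1*1) = 4*((½)*(-⅓)*(-7 + 45) - 1) = 4*((½)*(-⅓)*38 - 1) = 4*(-19/3 - 1) = 4*(-22/3) = -88/3 ≈ -29.333)
((I - 1*(-45))*Z)*(-96) = ((6 - 1*(-45))*(-88/3))*(-96) = ((6 + 45)*(-88/3))*(-96) = (51*(-88/3))*(-96) = -1496*(-96) = 143616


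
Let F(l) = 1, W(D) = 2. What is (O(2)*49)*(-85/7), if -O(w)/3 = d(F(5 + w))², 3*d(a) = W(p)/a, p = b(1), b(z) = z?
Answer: 2380/3 ≈ 793.33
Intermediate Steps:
p = 1
d(a) = 2/(3*a) (d(a) = (2/a)/3 = 2/(3*a))
O(w) = -4/3 (O(w) = -3*((⅔)/1)² = -3*((⅔)*1)² = -3*(⅔)² = -3*4/9 = -4/3)
(O(2)*49)*(-85/7) = (-4/3*49)*(-85/7) = -(-16660)/(3*7) = -196/3*(-85/7) = 2380/3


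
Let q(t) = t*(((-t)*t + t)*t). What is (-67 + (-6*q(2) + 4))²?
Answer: 225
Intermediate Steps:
q(t) = t²*(t - t²) (q(t) = t*((-t² + t)*t) = t*((t - t²)*t) = t*(t*(t - t²)) = t²*(t - t²))
(-67 + (-6*q(2) + 4))² = (-67 + (-6*2³*(1 - 1*2) + 4))² = (-67 + (-48*(1 - 2) + 4))² = (-67 + (-48*(-1) + 4))² = (-67 + (-6*(-8) + 4))² = (-67 + (48 + 4))² = (-67 + 52)² = (-15)² = 225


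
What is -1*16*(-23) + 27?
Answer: 395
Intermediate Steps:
-1*16*(-23) + 27 = -16*(-23) + 27 = 368 + 27 = 395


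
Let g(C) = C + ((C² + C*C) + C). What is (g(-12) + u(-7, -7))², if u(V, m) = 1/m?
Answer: 3411409/49 ≈ 69621.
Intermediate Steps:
g(C) = 2*C + 2*C² (g(C) = C + ((C² + C²) + C) = C + (2*C² + C) = C + (C + 2*C²) = 2*C + 2*C²)
(g(-12) + u(-7, -7))² = (2*(-12)*(1 - 12) + 1/(-7))² = (2*(-12)*(-11) - ⅐)² = (264 - ⅐)² = (1847/7)² = 3411409/49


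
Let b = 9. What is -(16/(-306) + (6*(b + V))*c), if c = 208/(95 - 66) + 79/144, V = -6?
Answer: -4931323/35496 ≈ -138.93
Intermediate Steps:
c = 32243/4176 (c = 208/29 + 79*(1/144) = 208*(1/29) + 79/144 = 208/29 + 79/144 = 32243/4176 ≈ 7.7210)
-(16/(-306) + (6*(b + V))*c) = -(16/(-306) + (6*(9 - 6))*(32243/4176)) = -(16*(-1/306) + (6*3)*(32243/4176)) = -(-8/153 + 18*(32243/4176)) = -(-8/153 + 32243/232) = -1*4931323/35496 = -4931323/35496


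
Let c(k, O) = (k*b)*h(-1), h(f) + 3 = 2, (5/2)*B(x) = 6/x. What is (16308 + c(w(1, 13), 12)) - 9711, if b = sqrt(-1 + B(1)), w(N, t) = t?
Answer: 6597 - 13*sqrt(35)/5 ≈ 6581.6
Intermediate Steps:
B(x) = 12/(5*x) (B(x) = 2*(6/x)/5 = 12/(5*x))
h(f) = -1 (h(f) = -3 + 2 = -1)
b = sqrt(35)/5 (b = sqrt(-1 + (12/5)/1) = sqrt(-1 + (12/5)*1) = sqrt(-1 + 12/5) = sqrt(7/5) = sqrt(35)/5 ≈ 1.1832)
c(k, O) = -k*sqrt(35)/5 (c(k, O) = (k*(sqrt(35)/5))*(-1) = (k*sqrt(35)/5)*(-1) = -k*sqrt(35)/5)
(16308 + c(w(1, 13), 12)) - 9711 = (16308 - 1/5*13*sqrt(35)) - 9711 = (16308 - 13*sqrt(35)/5) - 9711 = 6597 - 13*sqrt(35)/5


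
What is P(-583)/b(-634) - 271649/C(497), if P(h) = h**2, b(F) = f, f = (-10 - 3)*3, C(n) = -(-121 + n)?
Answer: -117203953/14664 ≈ -7992.6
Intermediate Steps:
C(n) = 121 - n
f = -39 (f = -13*3 = -39)
b(F) = -39
P(-583)/b(-634) - 271649/C(497) = (-583)**2/(-39) - 271649/(121 - 1*497) = 339889*(-1/39) - 271649/(121 - 497) = -339889/39 - 271649/(-376) = -339889/39 - 271649*(-1/376) = -339889/39 + 271649/376 = -117203953/14664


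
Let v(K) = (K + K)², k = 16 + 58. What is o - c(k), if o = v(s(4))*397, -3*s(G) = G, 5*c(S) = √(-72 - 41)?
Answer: 25408/9 - I*√113/5 ≈ 2823.1 - 2.126*I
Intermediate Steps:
k = 74
c(S) = I*√113/5 (c(S) = √(-72 - 41)/5 = √(-113)/5 = (I*√113)/5 = I*√113/5)
s(G) = -G/3
v(K) = 4*K² (v(K) = (2*K)² = 4*K²)
o = 25408/9 (o = (4*(-⅓*4)²)*397 = (4*(-4/3)²)*397 = (4*(16/9))*397 = (64/9)*397 = 25408/9 ≈ 2823.1)
o - c(k) = 25408/9 - I*√113/5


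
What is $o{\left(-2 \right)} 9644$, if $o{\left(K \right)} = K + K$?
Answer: $-38576$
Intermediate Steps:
$o{\left(K \right)} = 2 K$
$o{\left(-2 \right)} 9644 = 2 \left(-2\right) 9644 = \left(-4\right) 9644 = -38576$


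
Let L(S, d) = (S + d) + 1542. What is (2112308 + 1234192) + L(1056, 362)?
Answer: 3349460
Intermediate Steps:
L(S, d) = 1542 + S + d
(2112308 + 1234192) + L(1056, 362) = (2112308 + 1234192) + (1542 + 1056 + 362) = 3346500 + 2960 = 3349460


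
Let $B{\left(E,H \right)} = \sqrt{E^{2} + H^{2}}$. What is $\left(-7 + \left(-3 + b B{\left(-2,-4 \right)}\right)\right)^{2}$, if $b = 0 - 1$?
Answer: $120 + 40 \sqrt{5} \approx 209.44$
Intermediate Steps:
$b = -1$
$\left(-7 + \left(-3 + b B{\left(-2,-4 \right)}\right)\right)^{2} = \left(-7 - \left(3 + \sqrt{\left(-2\right)^{2} + \left(-4\right)^{2}}\right)\right)^{2} = \left(-7 - \left(3 + \sqrt{4 + 16}\right)\right)^{2} = \left(-7 - \left(3 + \sqrt{20}\right)\right)^{2} = \left(-7 - \left(3 + 2 \sqrt{5}\right)\right)^{2} = \left(-10 - 2 \sqrt{5}\right)^{2}$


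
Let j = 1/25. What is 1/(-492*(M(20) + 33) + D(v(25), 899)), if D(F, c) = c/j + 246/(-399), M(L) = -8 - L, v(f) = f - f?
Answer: 133/2661913 ≈ 4.9964e-5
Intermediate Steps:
v(f) = 0
j = 1/25 ≈ 0.040000
D(F, c) = -82/133 + 25*c (D(F, c) = c/(1/25) + 246/(-399) = c*25 + 246*(-1/399) = 25*c - 82/133 = -82/133 + 25*c)
1/(-492*(M(20) + 33) + D(v(25), 899)) = 1/(-492*((-8 - 1*20) + 33) + (-82/133 + 25*899)) = 1/(-492*((-8 - 20) + 33) + (-82/133 + 22475)) = 1/(-492*(-28 + 33) + 2989093/133) = 1/(-492*5 + 2989093/133) = 1/(-2460 + 2989093/133) = 1/(2661913/133) = 133/2661913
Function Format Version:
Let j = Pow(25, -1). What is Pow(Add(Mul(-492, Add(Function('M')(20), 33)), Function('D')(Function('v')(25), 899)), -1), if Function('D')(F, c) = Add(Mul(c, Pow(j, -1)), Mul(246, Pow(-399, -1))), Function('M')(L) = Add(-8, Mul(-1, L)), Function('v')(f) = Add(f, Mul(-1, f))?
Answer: Rational(133, 2661913) ≈ 4.9964e-5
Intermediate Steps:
Function('v')(f) = 0
j = Rational(1, 25) ≈ 0.040000
Function('D')(F, c) = Add(Rational(-82, 133), Mul(25, c)) (Function('D')(F, c) = Add(Mul(c, Pow(Rational(1, 25), -1)), Mul(246, Pow(-399, -1))) = Add(Mul(c, 25), Mul(246, Rational(-1, 399))) = Add(Mul(25, c), Rational(-82, 133)) = Add(Rational(-82, 133), Mul(25, c)))
Pow(Add(Mul(-492, Add(Function('M')(20), 33)), Function('D')(Function('v')(25), 899)), -1) = Pow(Add(Mul(-492, Add(Add(-8, Mul(-1, 20)), 33)), Add(Rational(-82, 133), Mul(25, 899))), -1) = Pow(Add(Mul(-492, Add(Add(-8, -20), 33)), Add(Rational(-82, 133), 22475)), -1) = Pow(Add(Mul(-492, Add(-28, 33)), Rational(2989093, 133)), -1) = Pow(Add(Mul(-492, 5), Rational(2989093, 133)), -1) = Pow(Add(-2460, Rational(2989093, 133)), -1) = Pow(Rational(2661913, 133), -1) = Rational(133, 2661913)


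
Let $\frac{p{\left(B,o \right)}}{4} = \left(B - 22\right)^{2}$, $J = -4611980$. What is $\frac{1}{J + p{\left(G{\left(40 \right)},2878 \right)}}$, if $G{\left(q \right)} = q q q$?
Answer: $\frac{1}{16368125956} \approx 6.1094 \cdot 10^{-11}$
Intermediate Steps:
$G{\left(q \right)} = q^{3}$ ($G{\left(q \right)} = q^{2} q = q^{3}$)
$p{\left(B,o \right)} = 4 \left(-22 + B\right)^{2}$ ($p{\left(B,o \right)} = 4 \left(B - 22\right)^{2} = 4 \left(-22 + B\right)^{2}$)
$\frac{1}{J + p{\left(G{\left(40 \right)},2878 \right)}} = \frac{1}{-4611980 + 4 \left(-22 + 40^{3}\right)^{2}} = \frac{1}{-4611980 + 4 \left(-22 + 64000\right)^{2}} = \frac{1}{-4611980 + 4 \cdot 63978^{2}} = \frac{1}{-4611980 + 4 \cdot 4093184484} = \frac{1}{-4611980 + 16372737936} = \frac{1}{16368125956}$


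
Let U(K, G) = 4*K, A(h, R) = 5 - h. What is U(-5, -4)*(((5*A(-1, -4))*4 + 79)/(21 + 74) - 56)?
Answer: 20484/19 ≈ 1078.1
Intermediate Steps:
U(-5, -4)*(((5*A(-1, -4))*4 + 79)/(21 + 74) - 56) = (4*(-5))*(((5*(5 - 1*(-1)))*4 + 79)/(21 + 74) - 56) = -20*(((5*(5 + 1))*4 + 79)/95 - 56) = -20*(((5*6)*4 + 79)*(1/95) - 56) = -20*((30*4 + 79)*(1/95) - 56) = -20*((120 + 79)*(1/95) - 56) = -20*(199*(1/95) - 56) = -20*(199/95 - 56) = -20*(-5121/95) = 20484/19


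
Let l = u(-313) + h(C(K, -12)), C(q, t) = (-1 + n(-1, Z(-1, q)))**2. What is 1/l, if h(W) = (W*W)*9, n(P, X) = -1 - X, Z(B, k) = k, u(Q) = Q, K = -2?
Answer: -1/313 ≈ -0.0031949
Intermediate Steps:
C(q, t) = (-2 - q)**2 (C(q, t) = (-1 + (-1 - q))**2 = (-2 - q)**2)
h(W) = 9*W**2 (h(W) = W**2*9 = 9*W**2)
l = -313 (l = -313 + 9*((2 - 2)**2)**2 = -313 + 9*(0**2)**2 = -313 + 9*0**2 = -313 + 9*0 = -313 + 0 = -313)
1/l = 1/(-313) = -1/313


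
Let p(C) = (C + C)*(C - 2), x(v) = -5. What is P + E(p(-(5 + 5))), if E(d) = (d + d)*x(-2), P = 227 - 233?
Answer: -2406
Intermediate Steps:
p(C) = 2*C*(-2 + C) (p(C) = (2*C)*(-2 + C) = 2*C*(-2 + C))
P = -6
E(d) = -10*d (E(d) = (d + d)*(-5) = (2*d)*(-5) = -10*d)
P + E(p(-(5 + 5))) = -6 - 20*(-(5 + 5))*(-2 - (5 + 5)) = -6 - 20*(-1*10)*(-2 - 1*10) = -6 - 20*(-10)*(-2 - 10) = -6 - 20*(-10)*(-12) = -6 - 10*240 = -6 - 2400 = -2406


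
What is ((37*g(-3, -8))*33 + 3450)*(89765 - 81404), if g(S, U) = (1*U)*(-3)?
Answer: 273856194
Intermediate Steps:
g(S, U) = -3*U (g(S, U) = U*(-3) = -3*U)
((37*g(-3, -8))*33 + 3450)*(89765 - 81404) = ((37*(-3*(-8)))*33 + 3450)*(89765 - 81404) = ((37*24)*33 + 3450)*8361 = (888*33 + 3450)*8361 = (29304 + 3450)*8361 = 32754*8361 = 273856194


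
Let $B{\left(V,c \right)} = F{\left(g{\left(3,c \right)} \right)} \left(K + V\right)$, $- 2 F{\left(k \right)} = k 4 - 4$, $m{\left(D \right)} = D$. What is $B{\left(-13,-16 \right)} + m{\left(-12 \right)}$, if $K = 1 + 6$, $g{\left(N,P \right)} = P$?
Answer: $-216$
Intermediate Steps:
$F{\left(k \right)} = 2 - 2 k$ ($F{\left(k \right)} = - \frac{k 4 - 4}{2} = - \frac{4 k - 4}{2} = - \frac{-4 + 4 k}{2} = 2 - 2 k$)
$K = 7$
$B{\left(V,c \right)} = \left(2 - 2 c\right) \left(7 + V\right)$
$B{\left(-13,-16 \right)} + m{\left(-12 \right)} = - 2 \left(-1 - 16\right) \left(7 - 13\right) - 12 = \left(-2\right) \left(-17\right) \left(-6\right) - 12 = -204 - 12 = -216$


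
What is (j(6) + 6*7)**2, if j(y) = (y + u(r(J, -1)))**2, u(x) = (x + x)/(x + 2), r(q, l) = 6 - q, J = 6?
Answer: 6084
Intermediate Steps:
u(x) = 2*x/(2 + x) (u(x) = (2*x)/(2 + x) = 2*x/(2 + x))
j(y) = y**2 (j(y) = (y + 2*(6 - 1*6)/(2 + (6 - 1*6)))**2 = (y + 2*(6 - 6)/(2 + (6 - 6)))**2 = (y + 2*0/(2 + 0))**2 = (y + 2*0/2)**2 = (y + 2*0*(1/2))**2 = (y + 0)**2 = y**2)
(j(6) + 6*7)**2 = (6**2 + 6*7)**2 = (36 + 42)**2 = 78**2 = 6084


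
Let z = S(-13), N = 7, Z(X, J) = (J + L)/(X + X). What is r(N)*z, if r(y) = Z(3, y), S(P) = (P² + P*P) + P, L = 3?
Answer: 1625/3 ≈ 541.67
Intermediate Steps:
Z(X, J) = (3 + J)/(2*X) (Z(X, J) = (J + 3)/(X + X) = (3 + J)/((2*X)) = (3 + J)*(1/(2*X)) = (3 + J)/(2*X))
S(P) = P + 2*P² (S(P) = (P² + P²) + P = 2*P² + P = P + 2*P²)
r(y) = ½ + y/6 (r(y) = (½)*(3 + y)/3 = (½)*(⅓)*(3 + y) = ½ + y/6)
z = 325 (z = -13*(1 + 2*(-13)) = -13*(1 - 26) = -13*(-25) = 325)
r(N)*z = (½ + (⅙)*7)*325 = (½ + 7/6)*325 = (5/3)*325 = 1625/3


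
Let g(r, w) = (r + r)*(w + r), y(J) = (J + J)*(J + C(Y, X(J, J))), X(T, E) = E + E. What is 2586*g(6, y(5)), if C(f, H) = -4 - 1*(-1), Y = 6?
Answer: 806832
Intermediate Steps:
X(T, E) = 2*E
C(f, H) = -3 (C(f, H) = -4 + 1 = -3)
y(J) = 2*J*(-3 + J) (y(J) = (J + J)*(J - 3) = (2*J)*(-3 + J) = 2*J*(-3 + J))
g(r, w) = 2*r*(r + w) (g(r, w) = (2*r)*(r + w) = 2*r*(r + w))
2586*g(6, y(5)) = 2586*(2*6*(6 + 2*5*(-3 + 5))) = 2586*(2*6*(6 + 2*5*2)) = 2586*(2*6*(6 + 20)) = 2586*(2*6*26) = 2586*312 = 806832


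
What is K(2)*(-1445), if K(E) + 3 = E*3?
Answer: -4335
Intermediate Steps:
K(E) = -3 + 3*E (K(E) = -3 + E*3 = -3 + 3*E)
K(2)*(-1445) = (-3 + 3*2)*(-1445) = (-3 + 6)*(-1445) = 3*(-1445) = -4335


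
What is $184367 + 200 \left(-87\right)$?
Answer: $166967$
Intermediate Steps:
$184367 + 200 \left(-87\right) = 184367 - 17400 = 166967$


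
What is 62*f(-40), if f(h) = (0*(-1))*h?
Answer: 0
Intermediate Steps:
f(h) = 0 (f(h) = 0*h = 0)
62*f(-40) = 62*0 = 0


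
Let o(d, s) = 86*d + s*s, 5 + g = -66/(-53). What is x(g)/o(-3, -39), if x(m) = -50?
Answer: -50/1263 ≈ -0.039588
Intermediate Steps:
g = -199/53 (g = -5 - 66/(-53) = -5 - 66*(-1/53) = -5 + 66/53 = -199/53 ≈ -3.7547)
o(d, s) = s² + 86*d (o(d, s) = 86*d + s² = s² + 86*d)
x(g)/o(-3, -39) = -50/((-39)² + 86*(-3)) = -50/(1521 - 258) = -50/1263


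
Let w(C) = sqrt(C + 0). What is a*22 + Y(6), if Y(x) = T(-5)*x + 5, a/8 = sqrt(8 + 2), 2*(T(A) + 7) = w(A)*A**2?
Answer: -37 + 176*sqrt(10) + 75*I*sqrt(5) ≈ 519.56 + 167.71*I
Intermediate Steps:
w(C) = sqrt(C)
T(A) = -7 + A**(5/2)/2 (T(A) = -7 + (sqrt(A)*A**2)/2 = -7 + A**(5/2)/2)
a = 8*sqrt(10) (a = 8*sqrt(8 + 2) = 8*sqrt(10) ≈ 25.298)
Y(x) = 5 + x*(-7 + 25*I*sqrt(5)/2) (Y(x) = (-7 + (-5)**(5/2)/2)*x + 5 = (-7 + (25*I*sqrt(5))/2)*x + 5 = (-7 + 25*I*sqrt(5)/2)*x + 5 = x*(-7 + 25*I*sqrt(5)/2) + 5 = 5 + x*(-7 + 25*I*sqrt(5)/2))
a*22 + Y(6) = (8*sqrt(10))*22 + (5 - 1/2*6*(14 - 25*I*sqrt(5))) = 176*sqrt(10) + (5 + (-42 + 75*I*sqrt(5))) = 176*sqrt(10) + (-37 + 75*I*sqrt(5)) = -37 + 176*sqrt(10) + 75*I*sqrt(5)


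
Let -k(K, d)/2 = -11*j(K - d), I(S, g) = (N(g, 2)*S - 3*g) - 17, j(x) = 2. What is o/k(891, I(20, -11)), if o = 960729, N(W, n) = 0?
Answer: 87339/4 ≈ 21835.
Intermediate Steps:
I(S, g) = -17 - 3*g (I(S, g) = (0*S - 3*g) - 17 = (0 - 3*g) - 17 = -3*g - 17 = -17 - 3*g)
k(K, d) = 44 (k(K, d) = -(-22)*2 = -2*(-22) = 44)
o/k(891, I(20, -11)) = 960729/44 = 960729*(1/44) = 87339/4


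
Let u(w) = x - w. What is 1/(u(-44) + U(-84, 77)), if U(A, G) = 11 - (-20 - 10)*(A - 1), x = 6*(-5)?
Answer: -1/2525 ≈ -0.00039604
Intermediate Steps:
x = -30
U(A, G) = -19 + 30*A (U(A, G) = 11 - (-30)*(-1 + A) = 11 - (30 - 30*A) = 11 + (-30 + 30*A) = -19 + 30*A)
u(w) = -30 - w
1/(u(-44) + U(-84, 77)) = 1/((-30 - 1*(-44)) + (-19 + 30*(-84))) = 1/((-30 + 44) + (-19 - 2520)) = 1/(14 - 2539) = 1/(-2525) = -1/2525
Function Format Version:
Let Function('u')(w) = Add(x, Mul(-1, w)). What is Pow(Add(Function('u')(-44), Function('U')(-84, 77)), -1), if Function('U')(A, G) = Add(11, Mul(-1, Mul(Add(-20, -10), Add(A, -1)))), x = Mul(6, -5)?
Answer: Rational(-1, 2525) ≈ -0.00039604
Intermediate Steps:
x = -30
Function('U')(A, G) = Add(-19, Mul(30, A)) (Function('U')(A, G) = Add(11, Mul(-1, Mul(-30, Add(-1, A)))) = Add(11, Mul(-1, Add(30, Mul(-30, A)))) = Add(11, Add(-30, Mul(30, A))) = Add(-19, Mul(30, A)))
Function('u')(w) = Add(-30, Mul(-1, w))
Pow(Add(Function('u')(-44), Function('U')(-84, 77)), -1) = Pow(Add(Add(-30, Mul(-1, -44)), Add(-19, Mul(30, -84))), -1) = Pow(Add(Add(-30, 44), Add(-19, -2520)), -1) = Pow(Add(14, -2539), -1) = Pow(-2525, -1) = Rational(-1, 2525)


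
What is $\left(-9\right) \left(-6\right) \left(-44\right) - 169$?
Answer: $-2545$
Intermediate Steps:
$\left(-9\right) \left(-6\right) \left(-44\right) - 169 = 54 \left(-44\right) - 169 = -2376 - 169 = -2545$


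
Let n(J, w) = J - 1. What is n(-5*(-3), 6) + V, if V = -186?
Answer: -172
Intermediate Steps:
n(J, w) = -1 + J
n(-5*(-3), 6) + V = (-1 - 5*(-3)) - 186 = (-1 + 15) - 186 = 14 - 186 = -172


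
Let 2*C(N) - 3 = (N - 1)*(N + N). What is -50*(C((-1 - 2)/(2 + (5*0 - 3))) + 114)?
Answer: -6075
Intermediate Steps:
C(N) = 3/2 + N*(-1 + N) (C(N) = 3/2 + ((N - 1)*(N + N))/2 = 3/2 + ((-1 + N)*(2*N))/2 = 3/2 + (2*N*(-1 + N))/2 = 3/2 + N*(-1 + N))
-50*(C((-1 - 2)/(2 + (5*0 - 3))) + 114) = -50*((3/2 + ((-1 - 2)/(2 + (5*0 - 3)))² - (-1 - 2)/(2 + (5*0 - 3))) + 114) = -50*((3/2 + (-3/(2 + (0 - 3)))² - (-3)/(2 + (0 - 3))) + 114) = -50*((3/2 + (-3/(2 - 3))² - (-3)/(2 - 3)) + 114) = -50*((3/2 + (-3/(-1))² - (-3)/(-1)) + 114) = -50*((3/2 + (-3*(-1))² - (-3)*(-1)) + 114) = -50*((3/2 + 3² - 1*3) + 114) = -50*((3/2 + 9 - 3) + 114) = -50*(15/2 + 114) = -50*243/2 = -6075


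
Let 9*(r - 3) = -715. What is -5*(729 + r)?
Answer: -29365/9 ≈ -3262.8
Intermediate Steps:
r = -688/9 (r = 3 + (1/9)*(-715) = 3 - 715/9 = -688/9 ≈ -76.444)
-5*(729 + r) = -5*(729 - 688/9) = -5*5873/9 = -29365/9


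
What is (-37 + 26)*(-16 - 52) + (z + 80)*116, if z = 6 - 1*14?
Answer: 9100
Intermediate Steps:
z = -8 (z = 6 - 14 = -8)
(-37 + 26)*(-16 - 52) + (z + 80)*116 = (-37 + 26)*(-16 - 52) + (-8 + 80)*116 = -11*(-68) + 72*116 = 748 + 8352 = 9100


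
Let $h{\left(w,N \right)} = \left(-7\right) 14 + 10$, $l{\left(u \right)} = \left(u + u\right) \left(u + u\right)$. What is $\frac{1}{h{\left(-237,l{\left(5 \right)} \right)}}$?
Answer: $- \frac{1}{88} \approx -0.011364$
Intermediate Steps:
$l{\left(u \right)} = 4 u^{2}$ ($l{\left(u \right)} = 2 u 2 u = 4 u^{2}$)
$h{\left(w,N \right)} = -88$ ($h{\left(w,N \right)} = -98 + 10 = -88$)
$\frac{1}{h{\left(-237,l{\left(5 \right)} \right)}} = \frac{1}{-88} = - \frac{1}{88}$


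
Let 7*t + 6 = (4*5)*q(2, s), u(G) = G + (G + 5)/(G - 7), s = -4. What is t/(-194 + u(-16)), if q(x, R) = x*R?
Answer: 3818/33733 ≈ 0.11318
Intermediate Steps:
u(G) = G + (5 + G)/(-7 + G)
q(x, R) = R*x
t = -166/7 (t = -6/7 + ((4*5)*(-4*2))/7 = -6/7 + (20*(-8))/7 = -6/7 + (⅐)*(-160) = -6/7 - 160/7 = -166/7 ≈ -23.714)
t/(-194 + u(-16)) = -166/7/(-194 + (5 + (-16)² - 6*(-16))/(-7 - 16)) = -166/7/(-194 + (5 + 256 + 96)/(-23)) = -166/7/(-194 - 1/23*357) = -166/7/(-194 - 357/23) = -166/7/(-4819/23) = -23/4819*(-166/7) = 3818/33733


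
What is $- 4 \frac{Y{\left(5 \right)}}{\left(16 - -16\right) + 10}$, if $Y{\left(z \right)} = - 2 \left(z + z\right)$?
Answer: $\frac{40}{21} \approx 1.9048$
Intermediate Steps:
$Y{\left(z \right)} = - 4 z$ ($Y{\left(z \right)} = - 2 \cdot 2 z = - 4 z$)
$- 4 \frac{Y{\left(5 \right)}}{\left(16 - -16\right) + 10} = - 4 \frac{\left(-4\right) 5}{\left(16 - -16\right) + 10} = - 4 \left(- \frac{20}{\left(16 + 16\right) + 10}\right) = - 4 \left(- \frac{20}{32 + 10}\right) = - 4 \left(- \frac{20}{42}\right) = - 4 \left(\left(-20\right) \frac{1}{42}\right) = \left(-4\right) \left(- \frac{10}{21}\right) = \frac{40}{21}$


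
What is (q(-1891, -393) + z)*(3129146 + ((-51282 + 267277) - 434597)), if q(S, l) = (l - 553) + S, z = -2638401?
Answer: -7687439413472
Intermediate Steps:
q(S, l) = -553 + S + l (q(S, l) = (-553 + l) + S = -553 + S + l)
(q(-1891, -393) + z)*(3129146 + ((-51282 + 267277) - 434597)) = ((-553 - 1891 - 393) - 2638401)*(3129146 + ((-51282 + 267277) - 434597)) = (-2837 - 2638401)*(3129146 + (215995 - 434597)) = -2641238*(3129146 - 218602) = -2641238*2910544 = -7687439413472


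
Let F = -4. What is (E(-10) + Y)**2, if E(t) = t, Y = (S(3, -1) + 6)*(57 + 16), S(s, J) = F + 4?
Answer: 183184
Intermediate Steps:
S(s, J) = 0 (S(s, J) = -4 + 4 = 0)
Y = 438 (Y = (0 + 6)*(57 + 16) = 6*73 = 438)
(E(-10) + Y)**2 = (-10 + 438)**2 = 428**2 = 183184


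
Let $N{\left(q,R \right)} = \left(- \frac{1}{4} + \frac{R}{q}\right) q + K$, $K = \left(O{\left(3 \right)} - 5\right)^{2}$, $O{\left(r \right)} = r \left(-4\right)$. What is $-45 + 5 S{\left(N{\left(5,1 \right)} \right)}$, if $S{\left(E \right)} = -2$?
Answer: $-55$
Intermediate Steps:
$O{\left(r \right)} = - 4 r$
$K = 289$ ($K = \left(\left(-4\right) 3 - 5\right)^{2} = \left(-12 - 5\right)^{2} = \left(-17\right)^{2} = 289$)
$N{\left(q,R \right)} = 289 + q \left(- \frac{1}{4} + \frac{R}{q}\right)$ ($N{\left(q,R \right)} = \left(- \frac{1}{4} + \frac{R}{q}\right) q + 289 = q \left(- \frac{1}{4} + \frac{R}{q}\right) + 289 = 289 + q \left(- \frac{1}{4} + \frac{R}{q}\right)$)
$-45 + 5 S{\left(N{\left(5,1 \right)} \right)} = -45 + 5 \left(-2\right) = -45 - 10 = -55$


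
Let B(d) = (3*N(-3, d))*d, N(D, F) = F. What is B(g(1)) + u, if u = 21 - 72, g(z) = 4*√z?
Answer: -3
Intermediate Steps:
B(d) = 3*d² (B(d) = (3*d)*d = 3*d²)
u = -51
B(g(1)) + u = 3*(4*√1)² - 51 = 3*(4*1)² - 51 = 3*4² - 51 = 3*16 - 51 = 48 - 51 = -3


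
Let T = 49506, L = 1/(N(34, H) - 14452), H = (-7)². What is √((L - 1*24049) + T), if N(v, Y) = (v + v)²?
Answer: √68302250835/1638 ≈ 159.55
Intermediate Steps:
H = 49
N(v, Y) = 4*v² (N(v, Y) = (2*v)² = 4*v²)
L = -1/9828 (L = 1/(4*34² - 14452) = 1/(4*1156 - 14452) = 1/(4624 - 14452) = 1/(-9828) = -1/9828 ≈ -0.00010175)
√((L - 1*24049) + T) = √((-1/9828 - 1*24049) + 49506) = √((-1/9828 - 24049) + 49506) = √(-236353573/9828 + 49506) = √(250191395/9828) = √68302250835/1638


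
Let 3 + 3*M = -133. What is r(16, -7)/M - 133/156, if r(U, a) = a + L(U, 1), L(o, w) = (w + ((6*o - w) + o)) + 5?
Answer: -2174/663 ≈ -3.2790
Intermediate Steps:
M = -136/3 (M = -1 + (⅓)*(-133) = -1 - 133/3 = -136/3 ≈ -45.333)
L(o, w) = 5 + 7*o (L(o, w) = (w + ((-w + 6*o) + o)) + 5 = (w + (-w + 7*o)) + 5 = 7*o + 5 = 5 + 7*o)
r(U, a) = 5 + a + 7*U (r(U, a) = a + (5 + 7*U) = 5 + a + 7*U)
r(16, -7)/M - 133/156 = (5 - 7 + 7*16)/(-136/3) - 133/156 = (5 - 7 + 112)*(-3/136) - 133*1/156 = 110*(-3/136) - 133/156 = -165/68 - 133/156 = -2174/663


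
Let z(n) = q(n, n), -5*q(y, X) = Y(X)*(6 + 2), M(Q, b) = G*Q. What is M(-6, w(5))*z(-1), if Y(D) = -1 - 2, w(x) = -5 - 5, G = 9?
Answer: -1296/5 ≈ -259.20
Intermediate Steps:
w(x) = -10
M(Q, b) = 9*Q
Y(D) = -3
q(y, X) = 24/5 (q(y, X) = -(-3)*(6 + 2)/5 = -(-3)*8/5 = -⅕*(-24) = 24/5)
z(n) = 24/5
M(-6, w(5))*z(-1) = (9*(-6))*(24/5) = -54*24/5 = -1296/5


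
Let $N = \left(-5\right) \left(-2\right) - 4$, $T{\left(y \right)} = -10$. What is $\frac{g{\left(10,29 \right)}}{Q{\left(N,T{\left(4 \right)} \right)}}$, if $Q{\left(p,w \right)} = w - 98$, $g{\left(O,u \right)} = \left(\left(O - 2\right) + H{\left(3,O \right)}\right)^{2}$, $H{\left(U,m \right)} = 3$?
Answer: $- \frac{121}{108} \approx -1.1204$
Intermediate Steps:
$g{\left(O,u \right)} = \left(1 + O\right)^{2}$ ($g{\left(O,u \right)} = \left(\left(O - 2\right) + 3\right)^{2} = \left(\left(-2 + O\right) + 3\right)^{2} = \left(1 + O\right)^{2}$)
$N = 6$ ($N = 10 - 4 = 6$)
$Q{\left(p,w \right)} = -98 + w$
$\frac{g{\left(10,29 \right)}}{Q{\left(N,T{\left(4 \right)} \right)}} = \frac{\left(1 + 10\right)^{2}}{-98 - 10} = \frac{11^{2}}{-108} = 121 \left(- \frac{1}{108}\right) = - \frac{121}{108}$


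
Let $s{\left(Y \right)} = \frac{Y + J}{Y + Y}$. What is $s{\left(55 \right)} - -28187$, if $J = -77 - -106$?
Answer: $\frac{1550327}{55} \approx 28188.0$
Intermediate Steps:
$J = 29$ ($J = -77 + 106 = 29$)
$s{\left(Y \right)} = \frac{29 + Y}{2 Y}$ ($s{\left(Y \right)} = \frac{Y + 29}{Y + Y} = \frac{29 + Y}{2 Y}$)
$s{\left(55 \right)} - -28187 = \frac{29 + 55}{2 \cdot 55} - -28187 = \frac{1}{2} \cdot \frac{1}{55} \cdot 84 + 28187 = \frac{42}{55} + 28187 = \frac{1550327}{55}$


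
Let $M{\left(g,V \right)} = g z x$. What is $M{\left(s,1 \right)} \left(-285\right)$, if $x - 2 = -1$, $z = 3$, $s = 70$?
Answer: $-59850$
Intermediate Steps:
$x = 1$ ($x = 2 - 1 = 1$)
$M{\left(g,V \right)} = 3 g$ ($M{\left(g,V \right)} = g 3 \cdot 1 = 3 g 1 = 3 g$)
$M{\left(s,1 \right)} \left(-285\right) = 3 \cdot 70 \left(-285\right) = 210 \left(-285\right) = -59850$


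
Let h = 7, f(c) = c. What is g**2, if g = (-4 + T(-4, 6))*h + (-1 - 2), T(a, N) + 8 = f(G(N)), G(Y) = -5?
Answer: 14884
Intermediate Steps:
T(a, N) = -13 (T(a, N) = -8 - 5 = -13)
g = -122 (g = (-4 - 13)*7 + (-1 - 2) = -17*7 - 3 = -119 - 3 = -122)
g**2 = (-122)**2 = 14884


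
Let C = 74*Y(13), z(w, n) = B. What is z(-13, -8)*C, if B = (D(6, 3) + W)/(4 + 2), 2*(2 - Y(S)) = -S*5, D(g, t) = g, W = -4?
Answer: 851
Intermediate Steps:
Y(S) = 2 + 5*S/2 (Y(S) = 2 - (-S)*5/2 = 2 - (-5)*S/2 = 2 + 5*S/2)
B = ⅓ (B = (6 - 4)/(4 + 2) = 2/6 = 2*(⅙) = ⅓ ≈ 0.33333)
z(w, n) = ⅓
C = 2553 (C = 74*(2 + (5/2)*13) = 74*(2 + 65/2) = 74*(69/2) = 2553)
z(-13, -8)*C = (⅓)*2553 = 851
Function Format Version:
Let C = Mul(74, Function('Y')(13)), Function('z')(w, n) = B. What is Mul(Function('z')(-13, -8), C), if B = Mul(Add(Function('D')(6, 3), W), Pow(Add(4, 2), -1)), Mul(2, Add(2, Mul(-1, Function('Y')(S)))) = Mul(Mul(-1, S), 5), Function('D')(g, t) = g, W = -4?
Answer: 851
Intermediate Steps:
Function('Y')(S) = Add(2, Mul(Rational(5, 2), S)) (Function('Y')(S) = Add(2, Mul(Rational(-1, 2), Mul(Mul(-1, S), 5))) = Add(2, Mul(Rational(-1, 2), Mul(-5, S))) = Add(2, Mul(Rational(5, 2), S)))
B = Rational(1, 3) (B = Mul(Add(6, -4), Pow(Add(4, 2), -1)) = Mul(2, Pow(6, -1)) = Mul(2, Rational(1, 6)) = Rational(1, 3) ≈ 0.33333)
Function('z')(w, n) = Rational(1, 3)
C = 2553 (C = Mul(74, Add(2, Mul(Rational(5, 2), 13))) = Mul(74, Add(2, Rational(65, 2))) = Mul(74, Rational(69, 2)) = 2553)
Mul(Function('z')(-13, -8), C) = Mul(Rational(1, 3), 2553) = 851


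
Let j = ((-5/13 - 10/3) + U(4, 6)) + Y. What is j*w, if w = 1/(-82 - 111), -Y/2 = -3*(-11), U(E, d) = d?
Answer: 2485/7527 ≈ 0.33014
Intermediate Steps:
Y = -66 (Y = -(-6)*(-11) = -2*33 = -66)
j = -2485/39 (j = ((-5/13 - 10/3) + 6) - 66 = (-145/39 + 6) - 66 = 89/39 - 66 = -2485/39 ≈ -63.718)
w = -1/193 (w = 1/(-193) = -1/193 ≈ -0.0051813)
j*w = -2485/39*(-1/193) = 2485/7527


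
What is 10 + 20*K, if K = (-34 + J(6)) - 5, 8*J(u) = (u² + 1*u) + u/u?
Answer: -1325/2 ≈ -662.50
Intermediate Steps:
J(u) = ⅛ + u/8 + u²/8 (J(u) = ((u² + 1*u) + u/u)/8 = ((u² + u) + 1)/8 = ((u + u²) + 1)/8 = (1 + u + u²)/8 = ⅛ + u/8 + u²/8)
K = -269/8 (K = (-34 + (⅛ + (⅛)*6 + (⅛)*6²)) - 5 = (-34 + (⅛ + ¾ + (⅛)*36)) - 5 = (-34 + (⅛ + ¾ + 9/2)) - 5 = (-34 + 43/8) - 5 = -229/8 - 5 = -269/8 ≈ -33.625)
10 + 20*K = 10 + 20*(-269/8) = 10 - 1345/2 = -1325/2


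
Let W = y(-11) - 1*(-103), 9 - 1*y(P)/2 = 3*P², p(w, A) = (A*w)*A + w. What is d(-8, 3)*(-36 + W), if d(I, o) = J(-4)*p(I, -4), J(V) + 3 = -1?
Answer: -348704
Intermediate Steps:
J(V) = -4 (J(V) = -3 - 1 = -4)
p(w, A) = w + w*A² (p(w, A) = w*A² + w = w + w*A²)
y(P) = 18 - 6*P²
d(I, o) = -68*I (d(I, o) = -4*I*(1 + (-4)²) = -4*I*(1 + 16) = -4*I*17 = -68*I)
W = -605 (W = (18 - 6*(-11)²) - 1*(-103) = (18 - 6*121) + 103 = (18 - 726) + 103 = -708 + 103 = -605)
d(-8, 3)*(-36 + W) = (-68*(-8))*(-36 - 605) = 544*(-641) = -348704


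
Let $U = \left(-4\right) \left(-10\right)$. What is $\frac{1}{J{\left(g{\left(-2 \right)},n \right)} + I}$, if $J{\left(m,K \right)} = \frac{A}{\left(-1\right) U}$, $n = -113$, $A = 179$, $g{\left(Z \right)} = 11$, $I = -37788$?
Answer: $- \frac{40}{1511699} \approx -2.646 \cdot 10^{-5}$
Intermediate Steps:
$U = 40$
$J{\left(m,K \right)} = - \frac{179}{40}$ ($J{\left(m,K \right)} = \frac{179}{\left(-1\right) 40} = \frac{179}{-40} = 179 \left(- \frac{1}{40}\right) = - \frac{179}{40}$)
$\frac{1}{J{\left(g{\left(-2 \right)},n \right)} + I} = \frac{1}{- \frac{179}{40} - 37788} = \frac{1}{- \frac{1511699}{40}} = - \frac{40}{1511699}$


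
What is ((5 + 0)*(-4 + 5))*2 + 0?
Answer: 10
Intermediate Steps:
((5 + 0)*(-4 + 5))*2 + 0 = (5*1)*2 + 0 = 5*2 + 0 = 10 + 0 = 10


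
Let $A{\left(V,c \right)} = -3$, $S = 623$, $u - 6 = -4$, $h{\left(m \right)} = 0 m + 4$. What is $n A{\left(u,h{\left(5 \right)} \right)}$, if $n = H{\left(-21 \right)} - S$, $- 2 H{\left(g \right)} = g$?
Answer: $\frac{3675}{2} \approx 1837.5$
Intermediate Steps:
$h{\left(m \right)} = 4$ ($h{\left(m \right)} = 0 + 4 = 4$)
$u = 2$ ($u = 6 - 4 = 2$)
$H{\left(g \right)} = - \frac{g}{2}$
$n = - \frac{1225}{2}$ ($n = \left(- \frac{1}{2}\right) \left(-21\right) - 623 = \frac{21}{2} - 623 = - \frac{1225}{2} \approx -612.5$)
$n A{\left(u,h{\left(5 \right)} \right)} = \left(- \frac{1225}{2}\right) \left(-3\right) = \frac{3675}{2}$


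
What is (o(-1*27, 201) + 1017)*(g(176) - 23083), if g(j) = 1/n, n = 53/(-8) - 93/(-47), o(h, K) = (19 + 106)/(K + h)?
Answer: -7141115818291/303978 ≈ -2.3492e+7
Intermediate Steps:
o(h, K) = 125/(K + h)
n = -1747/376 (n = 53*(-1/8) - 93*(-1/47) = -53/8 + 93/47 = -1747/376 ≈ -4.6463)
g(j) = -376/1747 (g(j) = 1/(-1747/376) = -376/1747)
(o(-1*27, 201) + 1017)*(g(176) - 23083) = (125/(201 - 1*27) + 1017)*(-376/1747 - 23083) = (125/(201 - 27) + 1017)*(-40326377/1747) = (125/174 + 1017)*(-40326377/1747) = (177083/174)*(-40326377/1747) = -7141115818291/303978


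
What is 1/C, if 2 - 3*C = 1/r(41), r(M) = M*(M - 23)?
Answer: 2214/1475 ≈ 1.5010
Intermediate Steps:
r(M) = M*(-23 + M)
C = 1475/2214 (C = ⅔ - 1/(41*(-23 + 41))/3 = ⅔ - 1/(3*(41*18)) = ⅔ - ⅓/738 = ⅔ - ⅓*1/738 = ⅔ - 1/2214 = 1475/2214 ≈ 0.66621)
1/C = 1/(1475/2214) = 2214/1475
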